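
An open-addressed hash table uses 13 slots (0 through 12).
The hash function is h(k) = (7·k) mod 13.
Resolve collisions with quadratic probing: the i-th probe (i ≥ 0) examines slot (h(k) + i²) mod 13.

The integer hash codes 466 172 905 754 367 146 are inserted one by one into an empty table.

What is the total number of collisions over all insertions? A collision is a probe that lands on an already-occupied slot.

466 hashes to 12; slot 12 is free => place at 12.
172 hashes to 8; slot 8 is free => place at 8.
905 hashes to 4; slot 4 is free => place at 4.
754 hashes to 0; slot 0 is free => place at 0.
367 hashes to 8; 8 taken => place at 9.
146 hashes to 8; 8,9,12,4 taken => place at 11.
Table: [754, ., ., ., 905, ., ., ., 172, 367, ., 146, 466]

5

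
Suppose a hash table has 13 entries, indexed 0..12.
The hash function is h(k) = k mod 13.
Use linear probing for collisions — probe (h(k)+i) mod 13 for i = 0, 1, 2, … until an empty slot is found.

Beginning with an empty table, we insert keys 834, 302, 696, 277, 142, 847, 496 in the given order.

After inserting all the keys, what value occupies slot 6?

834 hashes to 2; slot 2 is free -> place at 2.
302 hashes to 3; slot 3 is free -> place at 3.
696 hashes to 7; slot 7 is free -> place at 7.
277 hashes to 4; slot 4 is free -> place at 4.
142 hashes to 12; slot 12 is free -> place at 12.
847 hashes to 2; 2,3,4 taken -> place at 5.
496 hashes to 2; 2,3,4,5 taken -> place at 6.
Table: [∅, ∅, 834, 302, 277, 847, 496, 696, ∅, ∅, ∅, ∅, 142]

496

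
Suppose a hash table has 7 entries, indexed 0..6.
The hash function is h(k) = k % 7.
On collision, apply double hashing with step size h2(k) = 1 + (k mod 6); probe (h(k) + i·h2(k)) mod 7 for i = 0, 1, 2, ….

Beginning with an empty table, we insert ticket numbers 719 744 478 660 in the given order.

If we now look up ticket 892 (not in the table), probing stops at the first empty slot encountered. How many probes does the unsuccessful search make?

719: h=5 => slot 5
744: h=2 => slot 2
478: h=2, h2=5, probe 2,0 => slot 0
660: h=2, h2=1, probe 2,3 => slot 3
Table: [478, ., 744, 660, ., 719, .]
Lookup 892: h=3, h2=5, probe 3,1 → slot 1 empty, not found.

2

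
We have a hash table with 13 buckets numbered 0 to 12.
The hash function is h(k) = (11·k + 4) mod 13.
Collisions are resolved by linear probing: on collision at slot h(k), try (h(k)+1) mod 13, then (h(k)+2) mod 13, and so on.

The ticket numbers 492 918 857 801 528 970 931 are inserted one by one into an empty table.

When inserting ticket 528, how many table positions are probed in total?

492 hashes to 8; slot 8 is free => place at 8.
918 hashes to 1; slot 1 is free => place at 1.
857 hashes to 6; slot 6 is free => place at 6.
801 hashes to 1; 1 taken => place at 2.
528 hashes to 1; 1,2 taken => place at 3.
970 hashes to 1; 1,2,3 taken => place at 4.
931 hashes to 1; 1,2,3,4 taken => place at 5.
Table: [∅, 918, 801, 528, 970, 931, 857, ∅, 492, ∅, ∅, ∅, ∅]

3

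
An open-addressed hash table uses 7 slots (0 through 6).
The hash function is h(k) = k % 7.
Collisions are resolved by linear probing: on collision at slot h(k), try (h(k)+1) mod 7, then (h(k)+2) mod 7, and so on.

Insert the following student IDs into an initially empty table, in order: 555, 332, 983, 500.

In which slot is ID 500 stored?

5

Insert 555: h=2, slot 2 empty -> index 2.
Insert 332: h=3, slot 3 empty -> index 3.
Insert 983: h=3, slot 3 occupied -> index 4.
Insert 500: h=3, slots 3,4 occupied -> index 5.
Table: [., ., 555, 332, 983, 500, .]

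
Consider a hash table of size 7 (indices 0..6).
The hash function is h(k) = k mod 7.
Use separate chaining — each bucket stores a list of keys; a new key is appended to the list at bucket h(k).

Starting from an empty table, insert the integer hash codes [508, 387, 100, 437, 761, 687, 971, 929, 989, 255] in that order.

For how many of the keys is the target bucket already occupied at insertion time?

508 → bucket 4
387 → bucket 2
100 → bucket 2 (collision)
437 → bucket 3
761 → bucket 5
687 → bucket 1
971 → bucket 5 (collision)
929 → bucket 5 (collision)
989 → bucket 2 (collision)
255 → bucket 3 (collision)
Final buckets:
0: -
1: 687
2: 387 -> 100 -> 989
3: 437 -> 255
4: 508
5: 761 -> 971 -> 929
6: -

5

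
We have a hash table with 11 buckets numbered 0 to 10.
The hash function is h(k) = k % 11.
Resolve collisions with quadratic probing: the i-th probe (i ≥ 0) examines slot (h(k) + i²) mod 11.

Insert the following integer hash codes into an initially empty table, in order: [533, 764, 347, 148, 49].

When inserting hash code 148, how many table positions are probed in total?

533: h=5 => slot 5
764: h=5, probe 5,6 => slot 6
347: h=6, probe 6,7 => slot 7
148: h=5, probe 5,6,9 => slot 9
49: h=5, probe 5,6,9,3 => slot 3
Table: [_, _, _, 49, _, 533, 764, 347, _, 148, _]

3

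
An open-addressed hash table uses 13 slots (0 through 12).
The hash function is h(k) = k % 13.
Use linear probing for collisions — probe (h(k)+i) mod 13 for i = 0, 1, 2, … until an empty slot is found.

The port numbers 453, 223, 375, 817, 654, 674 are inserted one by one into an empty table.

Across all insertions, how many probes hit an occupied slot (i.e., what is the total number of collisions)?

6

453: h=11 => slot 11
223: h=2 => slot 2
375: h=11, probe 11,12 => slot 12
817: h=11, probe 11,12,0 => slot 0
654: h=4 => slot 4
674: h=11, probe 11,12,0,1 => slot 1
Table: [817, 674, 223, —, 654, —, —, —, —, —, —, 453, 375]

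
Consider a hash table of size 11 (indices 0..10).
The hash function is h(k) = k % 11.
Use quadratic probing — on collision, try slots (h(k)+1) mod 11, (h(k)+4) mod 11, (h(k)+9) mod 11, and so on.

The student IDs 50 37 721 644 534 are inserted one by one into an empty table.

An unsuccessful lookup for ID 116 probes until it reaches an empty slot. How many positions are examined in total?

50 hashes to 6; slot 6 is free => place at 6.
37 hashes to 4; slot 4 is free => place at 4.
721 hashes to 6; 6 taken => place at 7.
644 hashes to 6; 6,7 taken => place at 10.
534 hashes to 6; 6,7,10,4 taken => place at 0.
Table: [534, -, -, -, 37, -, 50, 721, -, -, 644]
Lookup 116: h=6, probe 6,7,10,4,0,9 → slot 9 empty, not found.

6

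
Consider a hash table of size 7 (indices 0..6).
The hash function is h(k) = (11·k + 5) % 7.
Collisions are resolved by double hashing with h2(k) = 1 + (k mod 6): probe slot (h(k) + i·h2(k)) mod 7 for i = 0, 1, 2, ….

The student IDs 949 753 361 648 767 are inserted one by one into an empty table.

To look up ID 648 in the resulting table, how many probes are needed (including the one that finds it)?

949: h=0 → slot 0
753: h=0, h2=4, probe 0,4 → slot 4
361: h=0, h2=2, probe 0,2 → slot 2
648: h=0, h2=1, probe 0,1 → slot 1
767: h=0, h2=6, probe 0,6 → slot 6
Table: [949, 648, 361, ∅, 753, ∅, 767]
Lookup 648: h=0, h2=1, probe 0,1 → found at 1.

2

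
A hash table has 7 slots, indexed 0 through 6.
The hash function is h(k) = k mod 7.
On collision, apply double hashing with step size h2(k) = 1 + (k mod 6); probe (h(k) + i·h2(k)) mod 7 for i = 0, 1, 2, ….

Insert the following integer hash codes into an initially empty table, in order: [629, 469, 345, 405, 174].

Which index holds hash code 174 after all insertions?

629: h=6 => slot 6
469: h=0 => slot 0
345: h=2 => slot 2
405: h=6, h2=4, probe 6,3 => slot 3
174: h=6, h2=1, probe 6,0,1 => slot 1
Table: [469, 174, 345, 405, _, _, 629]

1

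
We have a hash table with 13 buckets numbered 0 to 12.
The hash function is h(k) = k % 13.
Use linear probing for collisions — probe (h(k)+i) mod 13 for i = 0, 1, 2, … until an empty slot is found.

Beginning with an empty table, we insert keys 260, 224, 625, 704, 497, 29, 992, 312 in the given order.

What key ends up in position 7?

312

Insert 260: h=0, slot 0 empty => index 0.
Insert 224: h=3, slot 3 empty => index 3.
Insert 625: h=1, slot 1 empty => index 1.
Insert 704: h=2, slot 2 empty => index 2.
Insert 497: h=3, slot 3 occupied => index 4.
Insert 29: h=3, slots 3,4 occupied => index 5.
Insert 992: h=4, slots 4,5 occupied => index 6.
Insert 312: h=0, slots 0,1,2,3,4,5,6 occupied => index 7.
Table: [260, 625, 704, 224, 497, 29, 992, 312, ∅, ∅, ∅, ∅, ∅]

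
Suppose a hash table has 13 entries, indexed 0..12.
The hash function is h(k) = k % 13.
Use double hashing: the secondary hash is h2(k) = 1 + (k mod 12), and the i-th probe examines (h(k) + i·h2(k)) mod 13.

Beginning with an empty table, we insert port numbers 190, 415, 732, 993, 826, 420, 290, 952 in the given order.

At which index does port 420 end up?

6

190 hashes to 8; slot 8 is free → place at 8.
415 hashes to 12; slot 12 is free → place at 12.
732 hashes to 4; slot 4 is free → place at 4.
993 hashes to 5; slot 5 is free → place at 5.
826 hashes to 7; slot 7 is free → place at 7.
420 hashes to 4, h2=1; 4,5 taken → place at 6.
290 hashes to 4, h2=3; 4,7 taken → place at 10.
952 hashes to 3; slot 3 is free → place at 3.
Table: [., ., ., 952, 732, 993, 420, 826, 190, ., 290, ., 415]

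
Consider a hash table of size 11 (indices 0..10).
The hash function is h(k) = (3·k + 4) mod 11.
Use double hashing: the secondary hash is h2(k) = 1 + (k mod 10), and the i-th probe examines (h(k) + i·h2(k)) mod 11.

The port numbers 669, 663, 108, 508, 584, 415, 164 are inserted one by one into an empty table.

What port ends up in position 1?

584

669 hashes to 9; slot 9 is free -> place at 9.
663 hashes to 2; slot 2 is free -> place at 2.
108 hashes to 9, h2=9; 9 taken -> place at 7.
508 hashes to 10; slot 10 is free -> place at 10.
584 hashes to 7, h2=5; 7 taken -> place at 1.
415 hashes to 6; slot 6 is free -> place at 6.
164 hashes to 1, h2=5; 1,6 taken -> place at 0.
Table: [164, 584, 663, —, —, —, 415, 108, —, 669, 508]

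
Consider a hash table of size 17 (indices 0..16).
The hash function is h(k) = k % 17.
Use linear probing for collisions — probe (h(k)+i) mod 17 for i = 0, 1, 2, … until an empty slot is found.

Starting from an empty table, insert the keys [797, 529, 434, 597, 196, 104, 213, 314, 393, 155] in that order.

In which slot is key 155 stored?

6

797 hashes to 15; slot 15 is free => place at 15.
529 hashes to 2; slot 2 is free => place at 2.
434 hashes to 9; slot 9 is free => place at 9.
597 hashes to 2; 2 taken => place at 3.
196 hashes to 9; 9 taken => place at 10.
104 hashes to 2; 2,3 taken => place at 4.
213 hashes to 9; 9,10 taken => place at 11.
314 hashes to 8; slot 8 is free => place at 8.
393 hashes to 2; 2,3,4 taken => place at 5.
155 hashes to 2; 2,3,4,5 taken => place at 6.
Table: [-, -, 529, 597, 104, 393, 155, -, 314, 434, 196, 213, -, -, -, 797, -]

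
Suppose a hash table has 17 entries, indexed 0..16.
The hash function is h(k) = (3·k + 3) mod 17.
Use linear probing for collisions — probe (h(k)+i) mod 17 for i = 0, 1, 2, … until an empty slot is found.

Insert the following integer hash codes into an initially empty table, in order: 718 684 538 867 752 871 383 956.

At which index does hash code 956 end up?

4

718: h=15 → slot 15
684: h=15, probe 15,16 → slot 16
538: h=2 → slot 2
867: h=3 → slot 3
752: h=15, probe 15,16,0 → slot 0
871: h=15, probe 15,16,0,1 → slot 1
383: h=13 → slot 13
956: h=15, probe 15,16,0,1,2,3,4 → slot 4
Table: [752, 871, 538, 867, 956, -, -, -, -, -, -, -, -, 383, -, 718, 684]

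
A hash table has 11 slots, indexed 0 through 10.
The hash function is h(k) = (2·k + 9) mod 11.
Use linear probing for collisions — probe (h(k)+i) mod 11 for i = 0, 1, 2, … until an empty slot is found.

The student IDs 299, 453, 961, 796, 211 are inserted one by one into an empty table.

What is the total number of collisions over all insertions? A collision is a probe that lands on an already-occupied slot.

4

Insert 299: h=2, slot 2 empty => index 2.
Insert 453: h=2, slot 2 occupied => index 3.
Insert 961: h=6, slot 6 empty => index 6.
Insert 796: h=6, slot 6 occupied => index 7.
Insert 211: h=2, slots 2,3 occupied => index 4.
Table: [., ., 299, 453, 211, ., 961, 796, ., ., .]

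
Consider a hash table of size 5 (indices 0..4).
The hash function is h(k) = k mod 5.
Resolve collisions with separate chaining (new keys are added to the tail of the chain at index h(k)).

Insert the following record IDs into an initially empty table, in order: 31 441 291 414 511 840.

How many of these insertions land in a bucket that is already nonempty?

3

Insert 31: h=1, bucket 1 empty → new chain.
Insert 441: h=1, bucket 1 nonempty → append to chain.
Insert 291: h=1, bucket 1 nonempty → append to chain.
Insert 414: h=4, bucket 4 empty → new chain.
Insert 511: h=1, bucket 1 nonempty → append to chain.
Insert 840: h=0, bucket 0 empty → new chain.
Final buckets:
0: 840
1: 31 -> 441 -> 291 -> 511
2: -
3: -
4: 414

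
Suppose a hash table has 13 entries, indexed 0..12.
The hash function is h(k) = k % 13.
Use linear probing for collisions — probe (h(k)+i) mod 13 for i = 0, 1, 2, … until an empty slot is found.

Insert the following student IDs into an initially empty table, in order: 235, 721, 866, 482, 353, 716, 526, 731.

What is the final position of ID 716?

4

Insert 235: h=1, slot 1 empty => index 1.
Insert 721: h=6, slot 6 empty => index 6.
Insert 866: h=8, slot 8 empty => index 8.
Insert 482: h=1, slot 1 occupied => index 2.
Insert 353: h=2, slot 2 occupied => index 3.
Insert 716: h=1, slots 1,2,3 occupied => index 4.
Insert 526: h=6, slot 6 occupied => index 7.
Insert 731: h=3, slots 3,4 occupied => index 5.
Table: [∅, 235, 482, 353, 716, 731, 721, 526, 866, ∅, ∅, ∅, ∅]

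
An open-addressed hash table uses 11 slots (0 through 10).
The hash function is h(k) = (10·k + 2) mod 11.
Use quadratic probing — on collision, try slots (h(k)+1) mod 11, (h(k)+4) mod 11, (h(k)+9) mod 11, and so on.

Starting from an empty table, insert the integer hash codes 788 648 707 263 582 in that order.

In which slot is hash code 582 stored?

7

Insert 788: h=6, slot 6 empty => index 6.
Insert 648: h=3, slot 3 empty => index 3.
Insert 707: h=10, slot 10 empty => index 10.
Insert 263: h=3, slot 3 occupied => index 4.
Insert 582: h=3, slots 3,4 occupied => index 7.
Table: [—, —, —, 648, 263, —, 788, 582, —, —, 707]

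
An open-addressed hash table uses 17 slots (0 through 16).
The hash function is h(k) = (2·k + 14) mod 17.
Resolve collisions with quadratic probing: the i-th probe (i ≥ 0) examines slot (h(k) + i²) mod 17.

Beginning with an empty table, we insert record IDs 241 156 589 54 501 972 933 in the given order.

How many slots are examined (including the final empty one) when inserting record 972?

Insert 241: h=3, slot 3 empty -> index 3.
Insert 156: h=3, slot 3 occupied -> index 4.
Insert 589: h=2, slot 2 empty -> index 2.
Insert 54: h=3, slots 3,4 occupied -> index 7.
Insert 501: h=13, slot 13 empty -> index 13.
Insert 972: h=3, slots 3,4,7 occupied -> index 12.
Insert 933: h=10, slot 10 empty -> index 10.
Table: [—, —, 589, 241, 156, —, —, 54, —, —, 933, —, 972, 501, —, —, —]

4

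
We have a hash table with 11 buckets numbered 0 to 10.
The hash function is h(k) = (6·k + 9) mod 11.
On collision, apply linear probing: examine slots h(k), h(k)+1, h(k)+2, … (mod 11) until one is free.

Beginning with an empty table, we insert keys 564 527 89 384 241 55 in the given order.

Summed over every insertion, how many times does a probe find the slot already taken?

564 hashes to 5; slot 5 is free -> place at 5.
527 hashes to 3; slot 3 is free -> place at 3.
89 hashes to 4; slot 4 is free -> place at 4.
384 hashes to 3; 3,4,5 taken -> place at 6.
241 hashes to 3; 3,4,5,6 taken -> place at 7.
55 hashes to 9; slot 9 is free -> place at 9.
Table: [—, —, —, 527, 89, 564, 384, 241, —, 55, —]

7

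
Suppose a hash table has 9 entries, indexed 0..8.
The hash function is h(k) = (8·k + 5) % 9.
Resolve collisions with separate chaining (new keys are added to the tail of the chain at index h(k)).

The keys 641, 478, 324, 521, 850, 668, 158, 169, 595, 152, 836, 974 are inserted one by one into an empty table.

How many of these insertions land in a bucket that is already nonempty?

641 → bucket 3
478 → bucket 4
324 → bucket 5
521 → bucket 6
850 → bucket 1
668 → bucket 3 (collision)
158 → bucket 0
169 → bucket 7
595 → bucket 4 (collision)
152 → bucket 6 (collision)
836 → bucket 6 (collision)
974 → bucket 3 (collision)
Final buckets:
0: 158
1: 850
2: _
3: 641 -> 668 -> 974
4: 478 -> 595
5: 324
6: 521 -> 152 -> 836
7: 169
8: _

5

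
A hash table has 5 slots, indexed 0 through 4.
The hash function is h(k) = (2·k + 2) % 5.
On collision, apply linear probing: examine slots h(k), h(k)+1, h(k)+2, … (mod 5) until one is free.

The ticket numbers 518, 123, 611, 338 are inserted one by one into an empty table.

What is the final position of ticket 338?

518: h=3 -> slot 3
123: h=3, probe 3,4 -> slot 4
611: h=4, probe 4,0 -> slot 0
338: h=3, probe 3,4,0,1 -> slot 1
Table: [611, 338, ., 518, 123]

1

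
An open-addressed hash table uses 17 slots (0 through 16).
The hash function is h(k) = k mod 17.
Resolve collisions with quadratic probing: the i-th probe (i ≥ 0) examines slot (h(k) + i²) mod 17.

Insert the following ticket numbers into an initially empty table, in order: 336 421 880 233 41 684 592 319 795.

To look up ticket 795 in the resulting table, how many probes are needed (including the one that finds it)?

8

336: h=13 -> slot 13
421: h=13, probe 13,14 -> slot 14
880: h=13, probe 13,14,0 -> slot 0
233: h=12 -> slot 12
41: h=7 -> slot 7
684: h=4 -> slot 4
592: h=14, probe 14,15 -> slot 15
319: h=13, probe 13,14,0,5 -> slot 5
795: h=13, probe 13,14,0,5,12,4,15,11 -> slot 11
Table: [880, -, -, -, 684, 319, -, 41, -, -, -, 795, 233, 336, 421, 592, -]
Lookup 795: h=13, probe 13,14,0,5,12,4,15,11 → found at 11.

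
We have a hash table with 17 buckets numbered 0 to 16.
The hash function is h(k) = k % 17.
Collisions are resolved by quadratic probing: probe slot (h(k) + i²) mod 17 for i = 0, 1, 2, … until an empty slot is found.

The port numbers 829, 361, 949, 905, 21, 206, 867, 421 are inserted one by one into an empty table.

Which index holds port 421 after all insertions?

829: h=13 → slot 13
361: h=4 → slot 4
949: h=14 → slot 14
905: h=4, probe 4,5 → slot 5
21: h=4, probe 4,5,8 → slot 8
206: h=2 → slot 2
867: h=0 → slot 0
421: h=13, probe 13,14,0,5,12 → slot 12
Table: [867, ., 206, ., 361, 905, ., ., 21, ., ., ., 421, 829, 949, ., .]

12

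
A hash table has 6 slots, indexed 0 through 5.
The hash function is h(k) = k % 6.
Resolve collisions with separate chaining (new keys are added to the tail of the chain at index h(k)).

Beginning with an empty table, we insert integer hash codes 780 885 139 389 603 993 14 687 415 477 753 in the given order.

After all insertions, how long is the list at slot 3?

780 → bucket 0
885 → bucket 3
139 → bucket 1
389 → bucket 5
603 → bucket 3 (collision)
993 → bucket 3 (collision)
14 → bucket 2
687 → bucket 3 (collision)
415 → bucket 1 (collision)
477 → bucket 3 (collision)
753 → bucket 3 (collision)
Final buckets:
0: 780
1: 139 -> 415
2: 14
3: 885 -> 603 -> 993 -> 687 -> 477 -> 753
4: .
5: 389

6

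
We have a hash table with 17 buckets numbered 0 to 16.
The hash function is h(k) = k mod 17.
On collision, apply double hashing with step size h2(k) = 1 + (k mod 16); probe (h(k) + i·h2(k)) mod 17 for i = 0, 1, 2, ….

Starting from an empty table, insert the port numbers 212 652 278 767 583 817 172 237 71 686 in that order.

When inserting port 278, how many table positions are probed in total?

Insert 212: h=8, slot 8 empty -> index 8.
Insert 652: h=6, slot 6 empty -> index 6.
Insert 278: h=6, h2=7, slot 6 occupied -> index 13.
Insert 767: h=2, slot 2 empty -> index 2.
Insert 583: h=5, slot 5 empty -> index 5.
Insert 817: h=1, slot 1 empty -> index 1.
Insert 172: h=2, h2=13, slot 2 occupied -> index 15.
Insert 237: h=16, slot 16 empty -> index 16.
Insert 71: h=3, slot 3 empty -> index 3.
Insert 686: h=6, h2=15, slot 6 occupied -> index 4.
Table: [-, 817, 767, 71, 686, 583, 652, -, 212, -, -, -, -, 278, -, 172, 237]

2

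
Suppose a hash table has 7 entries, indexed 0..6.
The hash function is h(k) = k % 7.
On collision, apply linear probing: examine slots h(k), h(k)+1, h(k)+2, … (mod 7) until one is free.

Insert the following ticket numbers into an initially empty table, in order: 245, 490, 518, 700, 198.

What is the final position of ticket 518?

2

Insert 245: h=0, slot 0 empty => index 0.
Insert 490: h=0, slot 0 occupied => index 1.
Insert 518: h=0, slots 0,1 occupied => index 2.
Insert 700: h=0, slots 0,1,2 occupied => index 3.
Insert 198: h=2, slots 2,3 occupied => index 4.
Table: [245, 490, 518, 700, 198, —, —]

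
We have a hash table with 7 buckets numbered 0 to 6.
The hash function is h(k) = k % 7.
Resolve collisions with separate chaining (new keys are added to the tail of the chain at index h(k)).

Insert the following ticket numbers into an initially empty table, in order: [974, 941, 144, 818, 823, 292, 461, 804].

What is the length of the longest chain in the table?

Insert 974: h=1, bucket 1 empty → new chain.
Insert 941: h=3, bucket 3 empty → new chain.
Insert 144: h=4, bucket 4 empty → new chain.
Insert 818: h=6, bucket 6 empty → new chain.
Insert 823: h=4, bucket 4 nonempty → append to chain.
Insert 292: h=5, bucket 5 empty → new chain.
Insert 461: h=6, bucket 6 nonempty → append to chain.
Insert 804: h=6, bucket 6 nonempty → append to chain.
Final buckets:
0: —
1: 974
2: —
3: 941
4: 144 -> 823
5: 292
6: 818 -> 461 -> 804

3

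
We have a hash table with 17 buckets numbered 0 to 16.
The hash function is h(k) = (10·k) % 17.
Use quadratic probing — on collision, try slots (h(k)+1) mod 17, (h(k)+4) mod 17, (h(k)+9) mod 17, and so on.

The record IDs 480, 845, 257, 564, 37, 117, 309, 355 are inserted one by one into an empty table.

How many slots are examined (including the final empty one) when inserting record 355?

6

480 hashes to 6; slot 6 is free → place at 6.
845 hashes to 1; slot 1 is free → place at 1.
257 hashes to 3; slot 3 is free → place at 3.
564 hashes to 13; slot 13 is free → place at 13.
37 hashes to 13; 13 taken → place at 14.
117 hashes to 14; 14 taken → place at 15.
309 hashes to 13; 13,14 taken → place at 0.
355 hashes to 14; 14,15,1,6,13 taken → place at 5.
Table: [309, 845, -, 257, -, 355, 480, -, -, -, -, -, -, 564, 37, 117, -]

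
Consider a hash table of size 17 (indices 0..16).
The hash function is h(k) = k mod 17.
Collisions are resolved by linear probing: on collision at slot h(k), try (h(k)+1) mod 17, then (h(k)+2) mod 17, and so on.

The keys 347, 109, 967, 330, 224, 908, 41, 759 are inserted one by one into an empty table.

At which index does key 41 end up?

11

Insert 347: h=7, slot 7 empty → index 7.
Insert 109: h=7, slot 7 occupied → index 8.
Insert 967: h=15, slot 15 empty → index 15.
Insert 330: h=7, slots 7,8 occupied → index 9.
Insert 224: h=3, slot 3 empty → index 3.
Insert 908: h=7, slots 7,8,9 occupied → index 10.
Insert 41: h=7, slots 7,8,9,10 occupied → index 11.
Insert 759: h=11, slot 11 occupied → index 12.
Table: [-, -, -, 224, -, -, -, 347, 109, 330, 908, 41, 759, -, -, 967, -]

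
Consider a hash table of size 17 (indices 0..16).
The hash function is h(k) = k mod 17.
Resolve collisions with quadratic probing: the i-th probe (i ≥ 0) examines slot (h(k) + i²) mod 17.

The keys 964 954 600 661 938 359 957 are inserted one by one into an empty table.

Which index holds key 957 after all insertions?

9

964: h=12 => slot 12
954: h=2 => slot 2
600: h=5 => slot 5
661: h=15 => slot 15
938: h=3 => slot 3
359: h=2, probe 2,3,6 => slot 6
957: h=5, probe 5,6,9 => slot 9
Table: [_, _, 954, 938, _, 600, 359, _, _, 957, _, _, 964, _, _, 661, _]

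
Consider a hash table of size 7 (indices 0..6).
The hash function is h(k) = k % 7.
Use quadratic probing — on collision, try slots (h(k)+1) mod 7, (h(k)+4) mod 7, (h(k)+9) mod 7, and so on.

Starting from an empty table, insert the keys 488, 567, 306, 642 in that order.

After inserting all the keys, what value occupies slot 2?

Insert 488: h=5, slot 5 empty => index 5.
Insert 567: h=0, slot 0 empty => index 0.
Insert 306: h=5, slot 5 occupied => index 6.
Insert 642: h=5, slots 5,6 occupied => index 2.
Table: [567, ., 642, ., ., 488, 306]

642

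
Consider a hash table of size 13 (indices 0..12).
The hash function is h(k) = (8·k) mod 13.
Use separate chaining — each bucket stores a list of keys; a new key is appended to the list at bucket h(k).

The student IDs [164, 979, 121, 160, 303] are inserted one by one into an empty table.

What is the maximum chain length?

4

164 → bucket 12
979 → bucket 6
121 → bucket 6 (collision)
160 → bucket 6 (collision)
303 → bucket 6 (collision)
Final buckets:
0: ∅
1: ∅
2: ∅
3: ∅
4: ∅
5: ∅
6: 979 -> 121 -> 160 -> 303
7: ∅
8: ∅
9: ∅
10: ∅
11: ∅
12: 164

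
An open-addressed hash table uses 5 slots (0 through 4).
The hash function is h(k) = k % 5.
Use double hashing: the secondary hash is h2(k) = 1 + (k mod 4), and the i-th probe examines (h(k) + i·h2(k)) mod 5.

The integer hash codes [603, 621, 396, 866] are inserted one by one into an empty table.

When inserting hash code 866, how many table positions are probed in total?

2

603 hashes to 3; slot 3 is free => place at 3.
621 hashes to 1; slot 1 is free => place at 1.
396 hashes to 1, h2=1; 1 taken => place at 2.
866 hashes to 1, h2=3; 1 taken => place at 4.
Table: [-, 621, 396, 603, 866]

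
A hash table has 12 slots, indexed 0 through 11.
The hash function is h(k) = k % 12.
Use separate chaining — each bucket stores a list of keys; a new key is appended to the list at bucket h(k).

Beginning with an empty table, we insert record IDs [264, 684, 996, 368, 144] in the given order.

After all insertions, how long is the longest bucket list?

4

264 → bucket 0
684 → bucket 0 (collision)
996 → bucket 0 (collision)
368 → bucket 8
144 → bucket 0 (collision)
Final buckets:
0: 264 -> 684 -> 996 -> 144
1: .
2: .
3: .
4: .
5: .
6: .
7: .
8: 368
9: .
10: .
11: .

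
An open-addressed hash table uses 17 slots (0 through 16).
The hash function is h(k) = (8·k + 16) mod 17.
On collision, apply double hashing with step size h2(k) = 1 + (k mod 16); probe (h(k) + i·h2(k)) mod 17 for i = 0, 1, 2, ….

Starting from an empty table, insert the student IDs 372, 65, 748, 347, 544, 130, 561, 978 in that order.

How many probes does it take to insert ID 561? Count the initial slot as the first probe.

3

Insert 372: h=0, slot 0 empty -> index 0.
Insert 65: h=9, slot 9 empty -> index 9.
Insert 748: h=16, slot 16 empty -> index 16.
Insert 347: h=4, slot 4 empty -> index 4.
Insert 544: h=16, h2=1, slots 16,0 occupied -> index 1.
Insert 130: h=2, slot 2 empty -> index 2.
Insert 561: h=16, h2=2, slots 16,1 occupied -> index 3.
Insert 978: h=3, h2=3, slot 3 occupied -> index 6.
Table: [372, 544, 130, 561, 347, ∅, 978, ∅, ∅, 65, ∅, ∅, ∅, ∅, ∅, ∅, 748]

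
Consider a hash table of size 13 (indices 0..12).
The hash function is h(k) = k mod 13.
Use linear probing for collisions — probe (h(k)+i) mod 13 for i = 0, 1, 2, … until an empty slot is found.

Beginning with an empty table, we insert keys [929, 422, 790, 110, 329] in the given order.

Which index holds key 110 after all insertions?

8

Insert 929: h=6, slot 6 empty => index 6.
Insert 422: h=6, slot 6 occupied => index 7.
Insert 790: h=10, slot 10 empty => index 10.
Insert 110: h=6, slots 6,7 occupied => index 8.
Insert 329: h=4, slot 4 empty => index 4.
Table: [—, —, —, —, 329, —, 929, 422, 110, —, 790, —, —]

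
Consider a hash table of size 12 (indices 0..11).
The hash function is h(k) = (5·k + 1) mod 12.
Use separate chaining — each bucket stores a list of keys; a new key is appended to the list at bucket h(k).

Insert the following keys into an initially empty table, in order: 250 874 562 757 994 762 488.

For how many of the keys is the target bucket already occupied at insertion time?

Insert 250: h=3, bucket 3 empty -> new chain.
Insert 874: h=3, bucket 3 nonempty -> append to chain.
Insert 562: h=3, bucket 3 nonempty -> append to chain.
Insert 757: h=6, bucket 6 empty -> new chain.
Insert 994: h=3, bucket 3 nonempty -> append to chain.
Insert 762: h=7, bucket 7 empty -> new chain.
Insert 488: h=5, bucket 5 empty -> new chain.
Final buckets:
0: —
1: —
2: —
3: 250 -> 874 -> 562 -> 994
4: —
5: 488
6: 757
7: 762
8: —
9: —
10: —
11: —

3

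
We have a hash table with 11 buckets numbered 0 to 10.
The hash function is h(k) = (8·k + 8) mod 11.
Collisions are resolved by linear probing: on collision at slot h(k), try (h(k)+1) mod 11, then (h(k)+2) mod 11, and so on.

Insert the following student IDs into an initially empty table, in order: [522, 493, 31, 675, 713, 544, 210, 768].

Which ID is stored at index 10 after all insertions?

Insert 522: h=4, slot 4 empty → index 4.
Insert 493: h=3, slot 3 empty → index 3.
Insert 31: h=3, slots 3,4 occupied → index 5.
Insert 675: h=7, slot 7 empty → index 7.
Insert 713: h=3, slots 3,4,5 occupied → index 6.
Insert 544: h=4, slots 4,5,6,7 occupied → index 8.
Insert 210: h=5, slots 5,6,7,8 occupied → index 9.
Insert 768: h=3, slots 3,4,5,6,7,8,9 occupied → index 10.
Table: [∅, ∅, ∅, 493, 522, 31, 713, 675, 544, 210, 768]

768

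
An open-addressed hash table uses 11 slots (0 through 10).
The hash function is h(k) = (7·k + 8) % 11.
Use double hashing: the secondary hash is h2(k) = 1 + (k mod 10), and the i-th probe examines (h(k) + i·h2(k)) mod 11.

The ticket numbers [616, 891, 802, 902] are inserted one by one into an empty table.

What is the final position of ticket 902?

0

Insert 616: h=8, slot 8 empty -> index 8.
Insert 891: h=8, h2=2, slot 8 occupied -> index 10.
Insert 802: h=1, slot 1 empty -> index 1.
Insert 902: h=8, h2=3, slot 8 occupied -> index 0.
Table: [902, 802, ∅, ∅, ∅, ∅, ∅, ∅, 616, ∅, 891]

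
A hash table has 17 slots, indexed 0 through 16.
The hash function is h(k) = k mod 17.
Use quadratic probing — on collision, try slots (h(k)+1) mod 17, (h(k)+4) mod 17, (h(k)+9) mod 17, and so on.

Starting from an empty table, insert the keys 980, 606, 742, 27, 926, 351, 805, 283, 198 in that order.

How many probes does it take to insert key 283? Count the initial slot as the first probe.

6

980: h=11 -> slot 11
606: h=11, probe 11,12 -> slot 12
742: h=11, probe 11,12,15 -> slot 15
27: h=10 -> slot 10
926: h=8 -> slot 8
351: h=11, probe 11,12,15,3 -> slot 3
805: h=6 -> slot 6
283: h=11, probe 11,12,15,3,10,2 -> slot 2
198: h=11, probe 11,12,15,3,10,2,13 -> slot 13
Table: [-, -, 283, 351, -, -, 805, -, 926, -, 27, 980, 606, 198, -, 742, -]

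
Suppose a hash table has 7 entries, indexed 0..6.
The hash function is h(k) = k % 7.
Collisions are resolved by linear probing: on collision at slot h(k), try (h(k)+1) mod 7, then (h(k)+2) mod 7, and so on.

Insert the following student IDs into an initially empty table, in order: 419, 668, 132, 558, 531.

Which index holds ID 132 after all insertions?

0

419 hashes to 6; slot 6 is free => place at 6.
668 hashes to 3; slot 3 is free => place at 3.
132 hashes to 6; 6 taken => place at 0.
558 hashes to 5; slot 5 is free => place at 5.
531 hashes to 6; 6,0 taken => place at 1.
Table: [132, 531, —, 668, —, 558, 419]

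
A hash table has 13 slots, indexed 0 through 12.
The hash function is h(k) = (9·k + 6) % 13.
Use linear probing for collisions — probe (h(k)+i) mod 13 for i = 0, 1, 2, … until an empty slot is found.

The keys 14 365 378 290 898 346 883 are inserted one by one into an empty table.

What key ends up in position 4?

378

14 hashes to 2; slot 2 is free -> place at 2.
365 hashes to 2; 2 taken -> place at 3.
378 hashes to 2; 2,3 taken -> place at 4.
290 hashes to 3; 3,4 taken -> place at 5.
898 hashes to 2; 2,3,4,5 taken -> place at 6.
346 hashes to 0; slot 0 is free -> place at 0.
883 hashes to 10; slot 10 is free -> place at 10.
Table: [346, -, 14, 365, 378, 290, 898, -, -, -, 883, -, -]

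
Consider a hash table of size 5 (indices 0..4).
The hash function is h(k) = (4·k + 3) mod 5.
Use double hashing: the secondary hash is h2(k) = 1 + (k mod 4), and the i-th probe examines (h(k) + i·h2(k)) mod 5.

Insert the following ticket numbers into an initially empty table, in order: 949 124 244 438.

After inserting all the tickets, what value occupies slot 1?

949: h=4 → slot 4
124: h=4, h2=1, probe 4,0 → slot 0
244: h=4, h2=1, probe 4,0,1 → slot 1
438: h=0, h2=3, probe 0,3 → slot 3
Table: [124, 244, ., 438, 949]

244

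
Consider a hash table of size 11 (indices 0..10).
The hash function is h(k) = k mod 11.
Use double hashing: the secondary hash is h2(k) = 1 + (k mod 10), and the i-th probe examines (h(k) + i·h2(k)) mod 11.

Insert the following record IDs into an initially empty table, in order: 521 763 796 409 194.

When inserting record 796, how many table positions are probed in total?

521: h=4 => slot 4
763: h=4, h2=4, probe 4,8 => slot 8
796: h=4, h2=7, probe 4,0 => slot 0
409: h=2 => slot 2
194: h=7 => slot 7
Table: [796, ∅, 409, ∅, 521, ∅, ∅, 194, 763, ∅, ∅]

2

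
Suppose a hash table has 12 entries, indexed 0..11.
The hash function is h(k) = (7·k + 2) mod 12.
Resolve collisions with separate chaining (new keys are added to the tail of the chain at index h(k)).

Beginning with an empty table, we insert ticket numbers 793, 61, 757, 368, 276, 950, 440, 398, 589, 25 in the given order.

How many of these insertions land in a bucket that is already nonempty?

793 → bucket 9
61 → bucket 9 (collision)
757 → bucket 9 (collision)
368 → bucket 10
276 → bucket 2
950 → bucket 4
440 → bucket 10 (collision)
398 → bucket 4 (collision)
589 → bucket 9 (collision)
25 → bucket 9 (collision)
Final buckets:
0: _
1: _
2: 276
3: _
4: 950 -> 398
5: _
6: _
7: _
8: _
9: 793 -> 61 -> 757 -> 589 -> 25
10: 368 -> 440
11: _

6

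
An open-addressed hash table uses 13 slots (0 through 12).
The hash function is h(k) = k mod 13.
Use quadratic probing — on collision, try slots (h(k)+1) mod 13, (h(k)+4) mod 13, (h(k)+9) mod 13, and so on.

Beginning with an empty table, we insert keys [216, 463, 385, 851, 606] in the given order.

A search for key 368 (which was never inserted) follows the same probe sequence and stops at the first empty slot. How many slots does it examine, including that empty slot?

Insert 216: h=8, slot 8 empty → index 8.
Insert 463: h=8, slot 8 occupied → index 9.
Insert 385: h=8, slots 8,9 occupied → index 12.
Insert 851: h=6, slot 6 empty → index 6.
Insert 606: h=8, slots 8,9,12 occupied → index 4.
Table: [_, _, _, _, 606, _, 851, _, 216, 463, _, _, 385]
Lookup 368: h=4, probe 4,5 → slot 5 empty, not found.

2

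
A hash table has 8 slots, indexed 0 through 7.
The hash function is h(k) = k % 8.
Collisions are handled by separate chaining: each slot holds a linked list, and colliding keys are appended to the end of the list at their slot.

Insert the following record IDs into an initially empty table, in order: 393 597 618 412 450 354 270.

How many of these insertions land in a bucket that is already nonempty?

2

393 → bucket 1
597 → bucket 5
618 → bucket 2
412 → bucket 4
450 → bucket 2 (collision)
354 → bucket 2 (collision)
270 → bucket 6
Final buckets:
0: ∅
1: 393
2: 618 -> 450 -> 354
3: ∅
4: 412
5: 597
6: 270
7: ∅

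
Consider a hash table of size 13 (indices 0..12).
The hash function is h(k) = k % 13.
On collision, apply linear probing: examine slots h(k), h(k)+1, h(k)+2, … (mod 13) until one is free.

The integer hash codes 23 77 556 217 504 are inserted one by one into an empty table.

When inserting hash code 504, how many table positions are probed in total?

23 hashes to 10; slot 10 is free -> place at 10.
77 hashes to 12; slot 12 is free -> place at 12.
556 hashes to 10; 10 taken -> place at 11.
217 hashes to 9; slot 9 is free -> place at 9.
504 hashes to 10; 10,11,12 taken -> place at 0.
Table: [504, _, _, _, _, _, _, _, _, 217, 23, 556, 77]

4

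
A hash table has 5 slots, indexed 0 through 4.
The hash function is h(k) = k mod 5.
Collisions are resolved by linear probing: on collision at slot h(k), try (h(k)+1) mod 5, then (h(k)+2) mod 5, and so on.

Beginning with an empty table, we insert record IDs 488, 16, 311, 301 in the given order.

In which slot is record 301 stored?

488: h=3 -> slot 3
16: h=1 -> slot 1
311: h=1, probe 1,2 -> slot 2
301: h=1, probe 1,2,3,4 -> slot 4
Table: [., 16, 311, 488, 301]

4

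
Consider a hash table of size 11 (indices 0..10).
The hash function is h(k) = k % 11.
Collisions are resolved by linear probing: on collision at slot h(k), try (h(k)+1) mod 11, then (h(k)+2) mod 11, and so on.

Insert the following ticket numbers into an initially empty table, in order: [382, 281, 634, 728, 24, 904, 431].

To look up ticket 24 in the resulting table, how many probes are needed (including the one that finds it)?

Insert 382: h=8, slot 8 empty => index 8.
Insert 281: h=6, slot 6 empty => index 6.
Insert 634: h=7, slot 7 empty => index 7.
Insert 728: h=2, slot 2 empty => index 2.
Insert 24: h=2, slot 2 occupied => index 3.
Insert 904: h=2, slots 2,3 occupied => index 4.
Insert 431: h=2, slots 2,3,4 occupied => index 5.
Table: [—, —, 728, 24, 904, 431, 281, 634, 382, —, —]
Lookup 24: h=2, probe 2,3 → found at 3.

2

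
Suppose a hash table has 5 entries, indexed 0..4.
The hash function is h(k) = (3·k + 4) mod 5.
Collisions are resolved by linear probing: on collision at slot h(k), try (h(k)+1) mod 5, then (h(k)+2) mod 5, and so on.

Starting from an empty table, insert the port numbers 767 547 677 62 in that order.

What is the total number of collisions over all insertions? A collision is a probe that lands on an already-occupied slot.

Insert 767: h=0, slot 0 empty -> index 0.
Insert 547: h=0, slot 0 occupied -> index 1.
Insert 677: h=0, slots 0,1 occupied -> index 2.
Insert 62: h=0, slots 0,1,2 occupied -> index 3.
Table: [767, 547, 677, 62, _]

6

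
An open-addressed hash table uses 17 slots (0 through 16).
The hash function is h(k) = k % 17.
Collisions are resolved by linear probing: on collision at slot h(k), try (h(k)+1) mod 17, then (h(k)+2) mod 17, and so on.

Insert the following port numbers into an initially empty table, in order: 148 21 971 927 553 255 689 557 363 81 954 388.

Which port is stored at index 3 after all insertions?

Insert 148: h=12, slot 12 empty => index 12.
Insert 21: h=4, slot 4 empty => index 4.
Insert 971: h=2, slot 2 empty => index 2.
Insert 927: h=9, slot 9 empty => index 9.
Insert 553: h=9, slot 9 occupied => index 10.
Insert 255: h=0, slot 0 empty => index 0.
Insert 689: h=9, slots 9,10 occupied => index 11.
Insert 557: h=13, slot 13 empty => index 13.
Insert 363: h=6, slot 6 empty => index 6.
Insert 81: h=13, slot 13 occupied => index 14.
Insert 954: h=2, slot 2 occupied => index 3.
Insert 388: h=14, slot 14 occupied => index 15.
Table: [255, ∅, 971, 954, 21, ∅, 363, ∅, ∅, 927, 553, 689, 148, 557, 81, 388, ∅]

954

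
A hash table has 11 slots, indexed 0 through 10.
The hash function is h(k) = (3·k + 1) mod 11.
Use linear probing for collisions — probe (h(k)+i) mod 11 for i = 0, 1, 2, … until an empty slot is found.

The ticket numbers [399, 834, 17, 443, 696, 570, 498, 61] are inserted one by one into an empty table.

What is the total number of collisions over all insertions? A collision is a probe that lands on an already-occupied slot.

8

399 hashes to 10; slot 10 is free => place at 10.
834 hashes to 6; slot 6 is free => place at 6.
17 hashes to 8; slot 8 is free => place at 8.
443 hashes to 10; 10 taken => place at 0.
696 hashes to 10; 10,0 taken => place at 1.
570 hashes to 6; 6 taken => place at 7.
498 hashes to 10; 10,0,1 taken => place at 2.
61 hashes to 8; 8 taken => place at 9.
Table: [443, 696, 498, -, -, -, 834, 570, 17, 61, 399]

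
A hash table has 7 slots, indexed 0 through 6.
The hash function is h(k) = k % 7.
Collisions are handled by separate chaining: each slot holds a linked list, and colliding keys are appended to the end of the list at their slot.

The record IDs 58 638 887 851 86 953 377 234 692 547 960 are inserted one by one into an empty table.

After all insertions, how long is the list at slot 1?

58 → bucket 2
638 → bucket 1
887 → bucket 5
851 → bucket 4
86 → bucket 2 (collision)
953 → bucket 1 (collision)
377 → bucket 6
234 → bucket 3
692 → bucket 6 (collision)
547 → bucket 1 (collision)
960 → bucket 1 (collision)
Final buckets:
0: —
1: 638 -> 953 -> 547 -> 960
2: 58 -> 86
3: 234
4: 851
5: 887
6: 377 -> 692

4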